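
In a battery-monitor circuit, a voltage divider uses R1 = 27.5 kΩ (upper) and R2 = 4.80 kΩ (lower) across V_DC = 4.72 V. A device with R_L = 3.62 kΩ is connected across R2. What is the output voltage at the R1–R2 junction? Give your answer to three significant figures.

R2 ‖ R_L = (4.80 × 3.62)/(4.80 + 3.62) = 2.064 kΩ.
Then V_out = V_DC · R2'/(R1 + R2') = 4.72 × 2.064/29.56 = 0.3295 V.

V_out ≈ 0.329 V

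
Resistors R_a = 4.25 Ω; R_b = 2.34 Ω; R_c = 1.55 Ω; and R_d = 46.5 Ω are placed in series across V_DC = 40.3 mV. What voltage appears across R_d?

ΣR = 4.25 + 2.34 + 1.55 + 46.5 = 54.64 Ω.
V = V_DC · R/ΣR = 40.3 × 0.8510 = 34.30 mV.

V ≈ 34.3 mV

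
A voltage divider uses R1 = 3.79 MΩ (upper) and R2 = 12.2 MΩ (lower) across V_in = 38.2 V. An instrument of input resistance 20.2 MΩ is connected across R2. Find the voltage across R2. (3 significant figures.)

First combine the lower leg with the load: R2 ‖ R_L = 7.606 MΩ.
Then V_out = V_in · R2'/(R1 + R2') = 38.2 × 7.606/11.40 = 25.50 V.

V_out ≈ 25.5 V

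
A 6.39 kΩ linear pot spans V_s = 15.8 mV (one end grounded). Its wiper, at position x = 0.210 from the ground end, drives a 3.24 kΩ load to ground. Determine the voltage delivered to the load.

Split the track: R_lower = x·R_p = 1.342 kΩ, R_upper = (1−x)·R_p = 5.048 kΩ.
Lower segment in parallel with the load: 1.342 ‖ 3.24 = 0.9489 kΩ.
Loaded-divider output: V_out = 15.8 × 0.1582 = 2.500 mV.

V_out ≈ 2.50 mV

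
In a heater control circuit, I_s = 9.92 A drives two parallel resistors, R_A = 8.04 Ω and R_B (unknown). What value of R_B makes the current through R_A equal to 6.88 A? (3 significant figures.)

The fraction through R_A equals R_B/(R_A+R_B).
With f = 0.6935, R_B = R_A · f/(1−f) = 8.04 × 2.263 = 18.20 Ω.

R_B ≈ 18.2 Ω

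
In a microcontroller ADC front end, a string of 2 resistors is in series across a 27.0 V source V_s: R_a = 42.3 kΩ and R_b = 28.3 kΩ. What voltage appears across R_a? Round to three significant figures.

V ≈ 16.2 V

Total series resistance ΣR = 42.3 + 28.3 = 70.60 kΩ.
By the voltage-divider rule, V = 27.0 × 42.30/70.60 = 16.18 V.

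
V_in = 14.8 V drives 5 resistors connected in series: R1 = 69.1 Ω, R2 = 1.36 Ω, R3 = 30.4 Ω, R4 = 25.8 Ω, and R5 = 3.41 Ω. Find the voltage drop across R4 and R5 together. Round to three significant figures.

V ≈ 3.32 V

ΣR = 69.1 + 1.36 + 30.4 + 25.8 + 3.41 = 130.1 Ω.
R_{R4..R5} = 25.8 + 3.41 = 29.21 Ω.
By the voltage-divider rule, V = 14.8 × 29.21/130.1 = 3.324 V.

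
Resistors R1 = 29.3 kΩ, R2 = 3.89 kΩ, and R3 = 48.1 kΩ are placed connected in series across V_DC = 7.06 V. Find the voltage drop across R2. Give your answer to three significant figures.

Total series resistance ΣR = 29.3 + 3.89 + 48.1 = 81.29 kΩ.
By the voltage-divider rule, V = 7.06 × 3.890/81.29 = 0.3378 V.

V ≈ 0.338 V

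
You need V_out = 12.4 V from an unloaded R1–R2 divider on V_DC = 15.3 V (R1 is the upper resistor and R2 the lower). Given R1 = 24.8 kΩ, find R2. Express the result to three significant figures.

Required fraction k = V_out/V_DC = 0.8105.
Rearranging, R2 = R1·k/(1−k) = 24.8 × 4.276 = 106.0 kΩ.

R2 ≈ 106 kΩ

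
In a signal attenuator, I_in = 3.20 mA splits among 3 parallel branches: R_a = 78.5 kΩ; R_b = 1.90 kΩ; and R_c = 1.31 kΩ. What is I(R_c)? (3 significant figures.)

I ≈ 1.88 mA

Conductances: ΣG = 1/78.5 + 1/1.90 + 1/1.31 = 1.302 (1/kΩ).
Current divider: I(R_c) = I_in · G_k/ΣG = 3.20 × (0.7634/1.302) = 3.20 × 0.5861 = 1.876 mA.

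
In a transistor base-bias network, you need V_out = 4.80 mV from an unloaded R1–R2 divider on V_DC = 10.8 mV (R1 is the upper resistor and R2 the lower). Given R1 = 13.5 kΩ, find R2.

V_out/V_DC = R2/(R1+R2) = 0.4444.
R2 = R1 · 0.4444/(1 − 0.4444) = 10.80 kΩ.

R2 ≈ 10.8 kΩ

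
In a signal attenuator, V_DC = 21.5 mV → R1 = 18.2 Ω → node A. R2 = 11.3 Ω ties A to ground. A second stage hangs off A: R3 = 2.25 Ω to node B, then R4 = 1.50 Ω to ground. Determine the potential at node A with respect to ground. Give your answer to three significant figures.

Node A sees R2 in parallel with the series input of stage 2, R3 + R4 = 3.750 Ω.
R2 ‖ (R3+R4) = 2.816 Ω.
First divider: V_A = V_DC · 2.816/(18.2 + 2.816) = 2.881 mV.

V_A ≈ 2.88 mV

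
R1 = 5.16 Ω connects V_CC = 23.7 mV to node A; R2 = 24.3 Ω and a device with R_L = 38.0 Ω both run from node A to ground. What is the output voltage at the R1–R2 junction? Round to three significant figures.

The load sits in parallel with R2, giving an effective lower resistance R2' = R2·R_L/(R2+R_L) = 14.82 Ω.
Now apply the divider: V_out = 23.7 × 0.7418 = 17.58 mV.

V_out ≈ 17.6 mV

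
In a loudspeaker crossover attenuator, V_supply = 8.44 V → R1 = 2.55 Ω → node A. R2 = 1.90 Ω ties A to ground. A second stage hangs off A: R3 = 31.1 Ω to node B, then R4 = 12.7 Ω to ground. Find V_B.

Looking into the second stage from A: R3 + R4 = 43.80 Ω appears in parallel with R2.
R2 ‖ (R3+R4) = 1.821 Ω.
First divider: V_A = V_supply · 1.821/(2.55 + 1.821) = 3.516 V.
Then the unloaded second divider: V_B = V_A × R4/(R3+R4) = 3.516 × 0.2900 = 1.020 V.

V_B ≈ 1.02 V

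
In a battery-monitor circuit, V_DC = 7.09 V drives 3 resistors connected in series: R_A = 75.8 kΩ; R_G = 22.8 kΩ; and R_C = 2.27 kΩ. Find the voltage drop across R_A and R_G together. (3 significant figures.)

ΣR = 75.8 + 22.8 + 2.27 = 100.9 kΩ.
R_{R_A..R_G} = 75.8 + 22.8 = 98.60 kΩ.
By the voltage-divider rule, V = 7.09 × 98.60/100.9 = 6.930 V.

V ≈ 6.93 V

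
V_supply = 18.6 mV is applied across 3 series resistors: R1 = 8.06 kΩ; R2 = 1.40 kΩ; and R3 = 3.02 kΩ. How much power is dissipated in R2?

P ≈ 3.11 nW

Series current I = V_supply/ΣR = 18.6/12.48 = 1.490 µA.
P(R2) = I²·R2 = (1.490)² × 1.40 = 3.110 nW.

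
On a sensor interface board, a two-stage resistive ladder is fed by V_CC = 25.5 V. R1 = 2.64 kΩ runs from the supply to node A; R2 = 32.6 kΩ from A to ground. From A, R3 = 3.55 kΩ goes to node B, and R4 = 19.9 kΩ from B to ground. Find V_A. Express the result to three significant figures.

V_A ≈ 21.4 V

Node A sees R2 in parallel with the series input of stage 2, R3 + R4 = 23.45 kΩ.
R2 ‖ (R3+R4) = 13.64 kΩ.
First divider: V_A = V_CC · 13.64/(2.64 + 13.64) = 21.36 V.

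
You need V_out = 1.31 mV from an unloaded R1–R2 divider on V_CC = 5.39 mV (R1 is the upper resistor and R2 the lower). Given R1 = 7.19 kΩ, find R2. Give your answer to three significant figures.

V_out/V_CC = R2/(R1+R2) = 0.2430.
So R2 = R1 · V_out/(V_CC − V_out) = 7.19 × 1.31/(5.39 − 1.31) = 7.19 × 0.3211 = 2.309 kΩ.

R2 ≈ 2.31 kΩ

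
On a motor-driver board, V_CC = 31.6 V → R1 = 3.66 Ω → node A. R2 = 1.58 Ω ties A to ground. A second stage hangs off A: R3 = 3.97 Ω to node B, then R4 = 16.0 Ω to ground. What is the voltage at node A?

The second stage (R3 + R4 = 19.97 Ω) loads node A in parallel with R2.
R2 ‖ (R3+R4) = 1.464 Ω.
So V_A = 31.6 × 0.2857 = 9.029 V.

V_A ≈ 9.03 V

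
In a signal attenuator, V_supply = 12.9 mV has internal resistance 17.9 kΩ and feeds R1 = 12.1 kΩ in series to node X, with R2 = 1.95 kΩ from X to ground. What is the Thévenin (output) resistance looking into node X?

R1' = 17.9 + 12.1 = 30.00 kΩ (source resistance + R1).
Looking into X with the source shorted: R_th = R1'·R2/(R1'+R2) = 30.00 × 1.95/31.95 = 1.831 kΩ.

R_th ≈ 1.83 kΩ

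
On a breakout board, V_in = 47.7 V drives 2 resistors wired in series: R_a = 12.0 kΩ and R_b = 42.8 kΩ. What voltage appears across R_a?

V ≈ 10.4 V

Total series resistance ΣR = 12.0 + 42.8 = 54.80 kΩ.
Voltage divider: V = V_in · (12.00 / 54.80) = 47.7 × 0.2190 = 10.45 V.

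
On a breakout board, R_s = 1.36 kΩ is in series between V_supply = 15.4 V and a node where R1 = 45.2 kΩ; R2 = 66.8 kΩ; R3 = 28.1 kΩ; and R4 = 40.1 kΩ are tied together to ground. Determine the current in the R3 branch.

Equivalent of the parallel group: R_p = 10.24 kΩ.
Node voltage V_A = V_supply · R_p/(R_s + R_p) = 15.4 × 0.8828 = 13.60 V.
I(R3) = V_A / R3 = 13.60/28.1 = 0.4838 mA.

I ≈ 0.484 mA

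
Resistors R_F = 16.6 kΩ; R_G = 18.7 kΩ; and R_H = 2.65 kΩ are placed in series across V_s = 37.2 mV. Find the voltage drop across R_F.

Total series resistance ΣR = 16.6 + 18.7 + 2.65 = 37.95 kΩ.
Voltage divider: V = V_s · (16.60 / 37.95) = 37.2 × 0.4374 = 16.27 mV.

V ≈ 16.3 mV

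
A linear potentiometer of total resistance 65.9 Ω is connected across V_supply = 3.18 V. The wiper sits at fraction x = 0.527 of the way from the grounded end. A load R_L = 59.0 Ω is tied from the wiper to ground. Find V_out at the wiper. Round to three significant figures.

The pot divides into 31.17 Ω above the wiper and 34.73 Ω below.
Lower segment in parallel with the load: 34.73 ‖ 59.0 = 21.86 Ω.
Loaded-divider output: V_out = 3.18 × 0.4122 = 1.311 V.
(Unloaded: V_out = x·V_supply = 1.68 V.)

V_out ≈ 1.31 V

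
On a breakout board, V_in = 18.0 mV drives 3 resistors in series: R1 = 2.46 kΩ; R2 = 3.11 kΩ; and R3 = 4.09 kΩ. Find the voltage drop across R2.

ΣR = 2.46 + 3.11 + 4.09 = 9.660 kΩ.
By the voltage-divider rule, V = 18.0 × 3.110/9.660 = 5.795 mV.

V ≈ 5.80 mV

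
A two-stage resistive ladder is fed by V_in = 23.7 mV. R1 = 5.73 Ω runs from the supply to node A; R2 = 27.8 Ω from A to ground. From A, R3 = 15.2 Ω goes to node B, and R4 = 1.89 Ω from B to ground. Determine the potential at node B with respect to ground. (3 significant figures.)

Node A sees R2 in parallel with the series input of stage 2, R3 + R4 = 17.09 Ω.
Effective lower resistance at A: R2 ‖ 17.09 = 10.58 Ω.
First divider: V_A = V_in · 10.58/(5.73 + 10.58) = 15.38 mV.
Then the unloaded second divider: V_B = V_A × R4/(R3+R4) = 15.38 × 0.1106 = 1.700 mV.

V_B ≈ 1.70 mV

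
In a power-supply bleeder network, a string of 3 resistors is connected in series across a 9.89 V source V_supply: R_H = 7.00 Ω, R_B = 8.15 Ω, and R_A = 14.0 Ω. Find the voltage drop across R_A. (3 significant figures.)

V ≈ 4.75 V

ΣR = 7.00 + 8.15 + 14.0 = 29.15 Ω.
V = V_supply · R/ΣR = 9.89 × 0.4803 = 4.750 V.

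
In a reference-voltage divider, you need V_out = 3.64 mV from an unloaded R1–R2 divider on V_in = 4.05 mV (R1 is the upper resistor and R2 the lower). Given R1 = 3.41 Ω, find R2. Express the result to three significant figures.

Required fraction k = V_out/V_in = 0.8988.
R2 = R1 · 0.8988/(1 − 0.8988) = 30.27 Ω.

R2 ≈ 30.3 Ω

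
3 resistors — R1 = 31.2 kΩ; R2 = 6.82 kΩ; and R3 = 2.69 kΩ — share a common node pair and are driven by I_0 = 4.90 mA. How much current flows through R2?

I ≈ 1.31 mA

Conductances: ΣG = 1/31.2 + 1/6.82 + 1/2.69 = 0.5504 (1/kΩ).
Current divider: I(R2) = I_0 · G_k/ΣG = 4.90 × (0.1466/0.5504) = 4.90 × 0.2664 = 1.305 mA.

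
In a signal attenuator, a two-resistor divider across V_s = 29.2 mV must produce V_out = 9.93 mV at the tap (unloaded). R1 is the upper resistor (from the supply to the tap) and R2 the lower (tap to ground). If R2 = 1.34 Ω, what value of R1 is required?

R1 ≈ 2.60 Ω

Required fraction k = V_out/V_s = 0.3401.
So R1 = R2 · (V_s/V_out − 1) = 1.34 × (29.2/9.93 − 1) = 1.34 × 1.941 = 2.600 Ω.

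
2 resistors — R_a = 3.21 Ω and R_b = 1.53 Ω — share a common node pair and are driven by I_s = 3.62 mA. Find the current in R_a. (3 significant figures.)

For two parallel branches, I_k = I_s · (other R)/(sum of R).
So I = 3.62 × 1.53/4.740 = 1.168 mA.

I ≈ 1.17 mA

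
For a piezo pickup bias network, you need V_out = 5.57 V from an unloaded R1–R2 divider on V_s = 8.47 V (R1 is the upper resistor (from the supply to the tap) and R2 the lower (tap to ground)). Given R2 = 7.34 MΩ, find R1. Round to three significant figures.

R1 ≈ 3.82 MΩ

V_out/V_s = R2/(R1+R2) = 0.6576.
R1 = R2·(1/k − 1) = 7.34 × 0.5206 = 3.822 MΩ.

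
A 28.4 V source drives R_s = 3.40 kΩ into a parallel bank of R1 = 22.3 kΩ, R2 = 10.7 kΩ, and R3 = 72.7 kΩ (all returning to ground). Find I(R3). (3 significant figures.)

Combine the parallel branches: R_p = (1/22.3 + 1/10.7 + 1/72.7)⁻¹ = 6.577 kΩ.
V_A by voltage divider: V_A = 28.4 × 6.577/(3.40 + 6.577) = 18.72 V.
I(R3) = V_A / R3 = 18.72/72.7 = 0.2575 mA.

I ≈ 0.258 mA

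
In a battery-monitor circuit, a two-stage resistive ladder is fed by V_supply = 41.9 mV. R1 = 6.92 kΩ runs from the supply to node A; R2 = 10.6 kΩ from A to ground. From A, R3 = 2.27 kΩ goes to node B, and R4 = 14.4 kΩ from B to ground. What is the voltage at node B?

Looking into the second stage from A: R3 + R4 = 16.67 kΩ appears in parallel with R2.
R2 ‖ (R3+R4) = 6.480 kΩ.
So V_A = 41.9 × 0.4836 = 20.26 mV.
Stage 2 is unloaded, so V_B = V_A · R4/(R3+R4) = 20.26 × 14.4/16.67 = 17.50 mV.

V_B ≈ 17.5 mV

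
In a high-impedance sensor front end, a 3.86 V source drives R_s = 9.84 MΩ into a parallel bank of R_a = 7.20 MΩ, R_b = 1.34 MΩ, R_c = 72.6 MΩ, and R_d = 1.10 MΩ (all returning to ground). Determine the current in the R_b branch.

I ≈ 0.153 µA

Equivalent of the parallel group: R_p = 0.5531 MΩ.
V_A by voltage divider: V_A = 3.86 × 0.5531/(9.84 + 0.5531) = 0.2054 V.
Branch current I = V_A/R_b = 0.2054/1.34 = 0.1533 µA.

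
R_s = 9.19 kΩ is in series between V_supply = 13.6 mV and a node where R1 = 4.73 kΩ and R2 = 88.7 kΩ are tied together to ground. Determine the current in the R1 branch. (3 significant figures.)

I ≈ 0.944 µA

Parallel bank: R_p = 1/(1/4.73 + 1/88.7) = 4.491 kΩ.
Node voltage V_A = V_supply · R_p/(R_s + R_p) = 13.6 × 0.3282 = 4.464 mV.
I(R1) = V_A / R1 = 4.464/4.73 = 0.9438 µA.
(Check via current divider: I_total = 0.9941 µA; share G_k/ΣG = 0.9494 → same result.)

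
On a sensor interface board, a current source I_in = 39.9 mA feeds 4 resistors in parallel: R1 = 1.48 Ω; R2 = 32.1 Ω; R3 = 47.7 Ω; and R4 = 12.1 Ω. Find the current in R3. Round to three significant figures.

Conductances: ΣG = 1/1.48 + 1/32.1 + 1/47.7 + 1/12.1 = 0.8104 (1/Ω).
R3 takes the fraction G_k/ΣG = 0.02096/0.8104 = 0.02587, so I = 39.9 × 0.02587 = 1.032 mA.

I ≈ 1.03 mA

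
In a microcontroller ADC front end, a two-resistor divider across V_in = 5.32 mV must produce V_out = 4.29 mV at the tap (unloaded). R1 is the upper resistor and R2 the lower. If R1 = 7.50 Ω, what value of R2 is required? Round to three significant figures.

The divider ratio is R2/(R1+R2) = 4.29/5.32 = 0.8064.
So R2 = R1 · V_out/(V_in − V_out) = 7.50 × 4.29/(5.32 − 4.29) = 7.50 × 4.165 = 31.24 Ω.

R2 ≈ 31.2 Ω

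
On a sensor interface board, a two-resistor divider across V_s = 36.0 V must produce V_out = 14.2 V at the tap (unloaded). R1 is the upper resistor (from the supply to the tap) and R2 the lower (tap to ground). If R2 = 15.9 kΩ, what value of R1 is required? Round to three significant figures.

The divider ratio is R2/(R1+R2) = 14.2/36.0 = 0.3944.
R1 = R2·(1/k − 1) = 15.9 × 1.535 = 24.41 kΩ.

R1 ≈ 24.4 kΩ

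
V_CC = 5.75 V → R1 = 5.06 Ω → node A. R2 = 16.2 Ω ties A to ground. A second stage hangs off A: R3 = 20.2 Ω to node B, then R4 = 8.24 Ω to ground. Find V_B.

V_B ≈ 1.12 V

Node A sees R2 in parallel with the series input of stage 2, R3 + R4 = 28.44 Ω.
Effective lower resistance at A: R2 ‖ 28.44 = 10.32 Ω.
So V_A = 5.75 × 0.6710 = 3.858 V.
Then the unloaded second divider: V_B = V_A × R4/(R3+R4) = 3.858 × 0.2897 = 1.118 V.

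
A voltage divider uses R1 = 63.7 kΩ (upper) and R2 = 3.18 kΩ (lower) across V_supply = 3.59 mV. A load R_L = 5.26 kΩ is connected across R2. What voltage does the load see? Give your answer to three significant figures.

First combine the lower leg with the load: R2 ‖ R_L = 1.982 kΩ.
Now apply the divider: V_out = 3.59 × 0.03017 = 0.1083 mV.
(Unloaded it would be 0.171 mV; the load pulls it down.)

V_out ≈ 0.108 mV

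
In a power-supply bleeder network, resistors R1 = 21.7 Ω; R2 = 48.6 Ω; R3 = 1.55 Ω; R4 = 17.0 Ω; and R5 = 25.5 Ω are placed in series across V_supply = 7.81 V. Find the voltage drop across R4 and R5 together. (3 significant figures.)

ΣR = 21.7 + 48.6 + 1.55 + 17.0 + 25.5 = 114.3 Ω.
R_{R4..R5} = 17.0 + 25.5 = 42.50 Ω.
By the voltage-divider rule, V = 7.81 × 42.50/114.3 = 2.903 V.

V ≈ 2.90 V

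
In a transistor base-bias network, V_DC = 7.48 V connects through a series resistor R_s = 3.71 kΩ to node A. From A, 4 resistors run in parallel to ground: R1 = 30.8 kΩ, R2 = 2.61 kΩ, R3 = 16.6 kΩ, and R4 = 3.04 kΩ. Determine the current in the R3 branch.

I ≈ 0.113 mA

Equivalent of the parallel group: R_p = 1.243 kΩ.
Node voltage V_A = V_DC · R_p/(R_s + R_p) = 7.48 × 0.2509 = 1.877 V.
Branch current I = V_A/R3 = 1.877/16.6 = 0.1131 mA.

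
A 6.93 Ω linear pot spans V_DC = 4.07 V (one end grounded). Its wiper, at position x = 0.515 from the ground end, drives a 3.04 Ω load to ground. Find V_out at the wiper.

Split the track: R_lower = x·R_p = 3.569 Ω, R_upper = (1−x)·R_p = 3.361 Ω.
Lower segment in parallel with the load: 3.569 ‖ 3.04 = 1.642 Ω.
Then V_out = V_DC · 1.642/(3.361 + 1.642) = 1.336 V.

V_out ≈ 1.34 V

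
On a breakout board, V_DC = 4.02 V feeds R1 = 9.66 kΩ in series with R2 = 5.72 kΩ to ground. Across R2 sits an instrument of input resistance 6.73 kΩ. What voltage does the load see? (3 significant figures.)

The load sits in parallel with R2, giving an effective lower resistance R2' = R2·R_L/(R2+R_L) = 3.092 kΩ.
Voltage divider with the loaded lower leg: V_out = 4.02 × 3.092/(9.66 + 3.092) = 4.02 × 0.2425 = 0.9747 V.
(Unloaded it would be 1.50 V; the load pulls it down.)

V_out ≈ 0.975 V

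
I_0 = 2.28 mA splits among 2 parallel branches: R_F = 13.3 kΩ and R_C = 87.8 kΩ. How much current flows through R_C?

I ≈ 0.300 mA

For two parallel branches, I_k = I_0 · (other R)/(sum of R).
So I = 2.28 × 13.3/101.1 = 0.2999 mA.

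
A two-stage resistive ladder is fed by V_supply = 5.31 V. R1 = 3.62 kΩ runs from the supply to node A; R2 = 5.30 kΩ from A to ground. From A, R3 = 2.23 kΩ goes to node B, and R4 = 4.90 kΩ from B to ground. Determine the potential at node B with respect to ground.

V_B ≈ 1.67 V

Looking into the second stage from A: R3 + R4 = 7.130 kΩ appears in parallel with R2.
R2 ‖ (R3+R4) = 3.040 kΩ.
V_A = 5.31 × 3.040/(3.62 + 3.040) = 2.424 V.
Stage 2 is unloaded, so V_B = V_A · R4/(R3+R4) = 2.424 × 4.90/7.130 = 1.666 V.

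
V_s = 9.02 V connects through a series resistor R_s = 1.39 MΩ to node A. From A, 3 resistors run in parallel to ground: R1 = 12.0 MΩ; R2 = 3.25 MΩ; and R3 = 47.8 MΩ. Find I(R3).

I ≈ 0.120 µA

Equivalent of the parallel group: R_p = 2.428 MΩ.
Node voltage V_A = V_s · R_p/(R_s + R_p) = 9.02 × 0.6359 = 5.736 V.
I(R3) = V_A / R3 = 5.736/47.8 = 0.1200 µA.
(Check via current divider: I_total = 2.363 µA; share G_k/ΣG = 0.05078 → same result.)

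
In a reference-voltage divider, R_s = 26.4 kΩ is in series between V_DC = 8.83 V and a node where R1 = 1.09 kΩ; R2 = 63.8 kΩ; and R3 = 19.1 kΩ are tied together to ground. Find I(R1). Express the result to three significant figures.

I ≈ 0.300 mA

Parallel bank: R_p = 1/(1/1.09 + 1/63.8 + 1/19.1) = 1.015 kΩ.
Node voltage V_A = V_DC · R_p/(R_s + R_p) = 8.83 × 0.03701 = 0.3268 V.
Branch current I = V_A/R1 = 0.3268/1.09 = 0.2999 mA.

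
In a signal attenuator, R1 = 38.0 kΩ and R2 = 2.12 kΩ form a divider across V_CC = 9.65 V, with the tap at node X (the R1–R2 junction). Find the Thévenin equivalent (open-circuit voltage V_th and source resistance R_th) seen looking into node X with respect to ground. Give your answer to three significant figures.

V_th ≈ 0.510 V, R_th ≈ 2.01 kΩ

Open-circuit (no load on X): V_th = V_CC · R2/(R1 + R2) = 9.65 × 2.12/(38.00 + 2.12) = 0.5099 V.
Looking into X with the source shorted: R_th = R1·R2/(R1+R2) = 38.00 × 2.12/40.12 = 2.008 kΩ.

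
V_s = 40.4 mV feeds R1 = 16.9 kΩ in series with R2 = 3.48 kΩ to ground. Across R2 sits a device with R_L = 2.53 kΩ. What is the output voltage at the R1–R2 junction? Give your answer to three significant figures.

The load sits in parallel with R2, giving an effective lower resistance R2' = R2·R_L/(R2+R_L) = 1.465 kΩ.
Voltage divider with the loaded lower leg: V_out = 40.4 × 1.465/(16.9 + 1.465) = 40.4 × 0.07977 = 3.223 mV.
(Unloaded it would be 6.90 mV; the load pulls it down.)

V_out ≈ 3.22 mV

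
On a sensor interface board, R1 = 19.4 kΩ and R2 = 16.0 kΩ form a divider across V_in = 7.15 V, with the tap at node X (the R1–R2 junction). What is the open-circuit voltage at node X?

Open-circuit (no load on X): V_th = V_in · R2/(R1 + R2) = 7.15 × 16.0/(19.40 + 16.0) = 3.232 V.

V_th ≈ 3.23 V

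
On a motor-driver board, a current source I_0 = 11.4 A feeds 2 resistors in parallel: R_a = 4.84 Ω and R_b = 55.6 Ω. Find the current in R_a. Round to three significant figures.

With just two branches, the current splits inversely with resistance.
So I = 11.4 × 55.6/60.44 = 10.49 A.

I ≈ 10.5 A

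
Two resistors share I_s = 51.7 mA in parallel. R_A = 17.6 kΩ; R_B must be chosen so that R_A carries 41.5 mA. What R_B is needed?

R_B ≈ 71.6 kΩ

The fraction through R_A equals R_B/(R_A+R_B).
With f = 0.8027, R_B = R_A · f/(1−f) = 17.6 × 4.069 = 71.61 kΩ.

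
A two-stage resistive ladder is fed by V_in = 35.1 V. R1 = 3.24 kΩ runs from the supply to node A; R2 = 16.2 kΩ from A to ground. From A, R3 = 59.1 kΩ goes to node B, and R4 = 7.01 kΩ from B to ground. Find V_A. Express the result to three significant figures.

V_A ≈ 28.1 V

Node A sees R2 in parallel with the series input of stage 2, R3 + R4 = 66.11 kΩ.
Effective lower resistance at A: R2 ‖ 66.11 = 13.01 kΩ.
V_A = 35.1 × 13.01/(3.24 + 13.01) = 28.10 V.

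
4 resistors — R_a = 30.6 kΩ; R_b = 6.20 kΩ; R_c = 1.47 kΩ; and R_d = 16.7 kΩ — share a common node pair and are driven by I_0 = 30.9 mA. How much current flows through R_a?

I ≈ 1.08 mA

ΣG = 1/30.6 + 1/6.20 + 1/1.47 + 1/16.7 = 0.9341.
Current divider: I(R_a) = I_0 · G_k/ΣG = 30.9 × (0.03268/0.9341) = 30.9 × 0.03498 = 1.081 mA.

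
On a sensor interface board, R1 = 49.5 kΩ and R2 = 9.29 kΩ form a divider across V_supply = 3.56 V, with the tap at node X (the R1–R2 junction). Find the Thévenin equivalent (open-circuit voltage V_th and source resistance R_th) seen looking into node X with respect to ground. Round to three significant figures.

With X open, the divider is unloaded: V_th = 3.56 × 9.29/58.79 = 0.5626 V.
Looking into X with the source shorted: R_th = R1·R2/(R1+R2) = 49.50 × 9.29/58.79 = 7.822 kΩ.

V_th ≈ 0.563 V, R_th ≈ 7.82 kΩ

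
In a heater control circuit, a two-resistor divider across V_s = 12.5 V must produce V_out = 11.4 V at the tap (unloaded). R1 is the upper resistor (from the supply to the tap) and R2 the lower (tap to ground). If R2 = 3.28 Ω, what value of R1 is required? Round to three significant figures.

R1 ≈ 0.316 Ω

Required fraction k = V_out/V_s = 0.9120.
Rearranging, R1 = R2·(1−k)/k = 3.28 × 0.09649 = 0.3165 Ω.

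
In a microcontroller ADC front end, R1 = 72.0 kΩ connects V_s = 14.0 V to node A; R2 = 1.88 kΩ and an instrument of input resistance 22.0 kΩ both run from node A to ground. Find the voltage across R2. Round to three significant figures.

V_out ≈ 0.329 V

R2 ‖ R_L = (1.88 × 22.0)/(1.88 + 22.0) = 1.732 kΩ.
Then V_out = V_s · R2'/(R1 + R2') = 14.0 × 1.732/73.73 = 0.3289 V.
(Unloaded it would be 0.356 V; the load pulls it down.)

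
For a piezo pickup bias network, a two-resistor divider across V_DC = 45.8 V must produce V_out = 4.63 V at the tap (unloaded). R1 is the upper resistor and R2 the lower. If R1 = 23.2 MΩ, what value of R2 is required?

V_out/V_DC = R2/(R1+R2) = 0.1011.
R2 = R1 · 0.1011/(1 − 0.1011) = 2.609 MΩ.

R2 ≈ 2.61 MΩ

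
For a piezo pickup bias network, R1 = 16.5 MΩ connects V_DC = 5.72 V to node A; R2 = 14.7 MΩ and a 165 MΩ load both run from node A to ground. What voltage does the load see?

The load sits in parallel with R2, giving an effective lower resistance R2' = R2·R_L/(R2+R_L) = 13.50 MΩ.
Now apply the divider: V_out = 5.72 × 0.4500 = 2.574 V.

V_out ≈ 2.57 V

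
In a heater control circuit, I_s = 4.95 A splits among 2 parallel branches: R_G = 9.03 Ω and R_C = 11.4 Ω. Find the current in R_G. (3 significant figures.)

I ≈ 2.76 A

With just two branches, the current splits inversely with resistance.
I(R_G) = 4.95 × 11.4/(9.03 + 11.4) = 4.95 × 0.5580 = 2.762 A.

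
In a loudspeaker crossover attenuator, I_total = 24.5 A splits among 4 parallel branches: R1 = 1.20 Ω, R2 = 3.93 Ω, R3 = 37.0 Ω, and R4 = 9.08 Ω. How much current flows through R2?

I ≈ 5.09 A

Total conductance ΣG = 1/1.20 + 1/3.93 + 1/37.0 + 1/9.08 = 1.225 (units of 1/Ω).
R2 takes the fraction G_k/ΣG = 0.2545/1.225 = 0.2077, so I = 24.5 × 0.2077 = 5.089 A.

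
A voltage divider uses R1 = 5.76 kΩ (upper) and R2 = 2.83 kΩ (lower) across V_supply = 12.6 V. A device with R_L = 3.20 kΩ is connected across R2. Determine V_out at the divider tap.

V_out ≈ 2.61 V

The load sits in parallel with R2, giving an effective lower resistance R2' = R2·R_L/(R2+R_L) = 1.502 kΩ.
Then V_out = V_supply · R2'/(R1 + R2') = 12.6 × 1.502/7.262 = 2.606 V.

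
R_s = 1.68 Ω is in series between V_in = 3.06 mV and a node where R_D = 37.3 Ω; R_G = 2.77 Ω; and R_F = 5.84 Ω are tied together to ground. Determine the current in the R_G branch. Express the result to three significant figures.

I ≈ 0.570 mA

Parallel bank: R_p = 1/(1/37.3 + 1/2.77 + 1/5.84) = 1.789 Ω.
V_A by voltage divider: V_A = 3.06 × 1.789/(1.68 + 1.789) = 1.578 mV.
I(R_G) = V_A / R_G = 1.578/2.77 = 0.5697 mA.
(Equivalently: I_total = 0.8822 mA, then current-divider fraction G_k/ΣG = 0.6458.)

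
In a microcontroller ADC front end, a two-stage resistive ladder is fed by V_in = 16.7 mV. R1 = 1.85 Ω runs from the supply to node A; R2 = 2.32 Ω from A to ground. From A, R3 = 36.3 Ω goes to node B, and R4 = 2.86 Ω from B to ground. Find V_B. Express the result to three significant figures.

Looking into the second stage from A: R3 + R4 = 39.16 Ω appears in parallel with R2.
Effective lower resistance at A: R2 ‖ 39.16 = 2.190 Ω.
First divider: V_A = V_in · 2.190/(1.85 + 2.190) = 9.053 mV.
V_B = V_A × 0.07303 = 0.6612 mV.

V_B ≈ 0.661 mV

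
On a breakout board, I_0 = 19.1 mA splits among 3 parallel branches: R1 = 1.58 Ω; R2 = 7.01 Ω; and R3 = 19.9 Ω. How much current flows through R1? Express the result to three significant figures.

Total conductance ΣG = 1/1.58 + 1/7.01 + 1/19.9 = 0.8258 (units of 1/Ω).
R1 takes the fraction G_k/ΣG = 0.6329/0.8258 = 0.7664, so I = 19.1 × 0.7664 = 14.64 mA.

I ≈ 14.6 mA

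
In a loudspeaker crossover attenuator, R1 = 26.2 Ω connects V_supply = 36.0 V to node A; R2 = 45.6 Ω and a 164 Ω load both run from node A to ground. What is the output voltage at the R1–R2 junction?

V_out ≈ 20.8 V

R2 ‖ R_L = (45.6 × 164)/(45.6 + 164) = 35.68 Ω.
Now apply the divider: V_out = 36.0 × 0.5766 = 20.76 V.
(Unloaded it would be 22.9 V; the load pulls it down.)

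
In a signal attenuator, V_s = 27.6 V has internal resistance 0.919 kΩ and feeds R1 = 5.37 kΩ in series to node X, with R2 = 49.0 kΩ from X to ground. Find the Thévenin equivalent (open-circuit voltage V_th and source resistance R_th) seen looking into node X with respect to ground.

R1' = 0.919 + 5.37 = 6.289 kΩ (source resistance + R1).
V_th is the unloaded tap voltage: V_s · R2/(R1'+R2) = 27.6 × 0.8863 = 24.46 V.
With V_s suppressed (replaced by a short), R_th = R1' ‖ R2 = (6.289 × 49.0)/(6.289 + 49.0) = 5.574 kΩ.

V_th ≈ 24.5 V, R_th ≈ 5.57 kΩ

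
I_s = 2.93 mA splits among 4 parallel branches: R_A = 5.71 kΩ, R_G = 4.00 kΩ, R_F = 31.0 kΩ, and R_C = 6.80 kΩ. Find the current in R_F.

I ≈ 0.156 mA

Conductances: ΣG = 1/5.71 + 1/4.00 + 1/31.0 + 1/6.80 = 0.6044 (1/kΩ).
By the current-divider rule, I = I_s · G_k/ΣG = 2.93 × 0.05337 = 0.1564 mA.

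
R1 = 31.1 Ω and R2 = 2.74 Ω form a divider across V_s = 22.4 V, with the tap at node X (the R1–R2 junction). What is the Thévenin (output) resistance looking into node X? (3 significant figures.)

With V_s suppressed (replaced by a short), R_th = R1 ‖ R2 = (31.10 × 2.74)/(31.10 + 2.74) = 2.518 Ω.

R_th ≈ 2.52 Ω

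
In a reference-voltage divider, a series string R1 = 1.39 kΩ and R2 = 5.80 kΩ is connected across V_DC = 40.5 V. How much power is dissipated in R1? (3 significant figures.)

The common current is I = 40.5/7.190 = 5.633 mA.
V(R1) = I·R = 7.830 V; P = V·I = 7.830 × 5.633 = 44.10 mW.

P ≈ 44.1 mW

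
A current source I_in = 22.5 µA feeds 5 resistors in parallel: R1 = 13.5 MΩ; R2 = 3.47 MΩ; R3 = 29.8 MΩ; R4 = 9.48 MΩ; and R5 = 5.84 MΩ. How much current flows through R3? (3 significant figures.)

I ≈ 1.12 µA

Total conductance ΣG = 1/13.5 + 1/3.47 + 1/29.8 + 1/9.48 + 1/5.84 = 0.6725 (units of 1/MΩ).
By the current-divider rule, I = I_in · G_k/ΣG = 22.5 × 0.04990 = 1.123 µA.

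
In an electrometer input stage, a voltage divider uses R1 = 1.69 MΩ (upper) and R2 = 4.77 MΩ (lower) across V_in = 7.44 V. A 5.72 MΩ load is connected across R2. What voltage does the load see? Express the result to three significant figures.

R2 ‖ R_L = (4.77 × 5.72)/(4.77 + 5.72) = 2.601 MΩ.
Then V_out = V_in · R2'/(R1 + R2') = 7.44 × 2.601/4.291 = 4.510 V.

V_out ≈ 4.51 V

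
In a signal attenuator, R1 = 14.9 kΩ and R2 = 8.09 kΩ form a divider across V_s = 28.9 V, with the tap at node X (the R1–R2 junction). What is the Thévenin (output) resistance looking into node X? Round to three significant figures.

R_th ≈ 5.24 kΩ

With V_s suppressed (replaced by a short), R_th = R1 ‖ R2 = (14.90 × 8.09)/(14.90 + 8.09) = 5.243 kΩ.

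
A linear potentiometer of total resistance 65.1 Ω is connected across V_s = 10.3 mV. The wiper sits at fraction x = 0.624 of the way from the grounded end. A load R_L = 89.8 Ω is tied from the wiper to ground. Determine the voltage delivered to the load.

V_out ≈ 5.49 mV

Split the track: R_lower = x·R_p = 40.62 Ω, R_upper = (1−x)·R_p = 24.48 Ω.
(x·R_p) ‖ R_L = 27.97 Ω.
V_out = 10.3 × 27.97/(24.48 + 27.97) = 5.493 mV.
(Unloaded: V_out = x·V_s = 6.43 mV.)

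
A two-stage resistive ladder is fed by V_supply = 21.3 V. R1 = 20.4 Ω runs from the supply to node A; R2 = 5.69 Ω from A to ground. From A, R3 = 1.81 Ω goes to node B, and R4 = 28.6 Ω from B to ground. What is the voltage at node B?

V_B ≈ 3.81 V

The second stage (R3 + R4 = 30.41 Ω) loads node A in parallel with R2.
Effective lower resistance at A: R2 ‖ 30.41 = 4.793 Ω.
First divider: V_A = V_supply · 4.793/(20.4 + 4.793) = 4.052 V.
Stage 2 is unloaded, so V_B = V_A · R4/(R3+R4) = 4.052 × 28.6/30.41 = 3.811 V.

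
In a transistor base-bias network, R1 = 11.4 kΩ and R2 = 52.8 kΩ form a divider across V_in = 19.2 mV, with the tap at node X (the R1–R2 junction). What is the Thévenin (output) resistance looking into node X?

R_th ≈ 9.38 kΩ

Zeroing V_in shorts the top of R1 to ground, so R_th = R1 ‖ R2 = 9.376 kΩ.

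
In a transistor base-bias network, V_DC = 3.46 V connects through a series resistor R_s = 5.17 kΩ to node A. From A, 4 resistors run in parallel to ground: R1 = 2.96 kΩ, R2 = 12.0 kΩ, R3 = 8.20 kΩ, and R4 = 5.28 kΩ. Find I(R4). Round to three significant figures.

Parallel bank: R_p = 1/(1/2.96 + 1/12.0 + 1/8.20 + 1/5.28) = 1.365 kΩ.
V_A by voltage divider: V_A = 3.46 × 1.365/(5.17 + 1.365) = 0.7228 V.
I(R4) = V_A / R4 = 0.7228/5.28 = 0.1369 mA.

I ≈ 0.137 mA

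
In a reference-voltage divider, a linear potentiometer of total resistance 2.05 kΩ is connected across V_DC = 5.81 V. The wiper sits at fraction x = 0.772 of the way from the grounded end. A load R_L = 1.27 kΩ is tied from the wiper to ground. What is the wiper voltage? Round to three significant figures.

The pot divides into 0.4674 kΩ above the wiper and 1.583 kΩ below.
Lower segment in parallel with the load: 1.583 ‖ 1.27 = 0.7046 kΩ.
V_out = 5.81 × 0.7046/(0.4674 + 0.7046) = 3.493 V.

V_out ≈ 3.49 V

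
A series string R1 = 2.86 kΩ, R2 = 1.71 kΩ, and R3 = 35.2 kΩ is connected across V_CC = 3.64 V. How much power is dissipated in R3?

ΣR = 39.77 kΩ → I = 3.64/39.77 = 0.09153 mA.
P(R3) = I²·R3 = (0.09153)² × 35.2 = 0.2949 mW.

P ≈ 0.295 mW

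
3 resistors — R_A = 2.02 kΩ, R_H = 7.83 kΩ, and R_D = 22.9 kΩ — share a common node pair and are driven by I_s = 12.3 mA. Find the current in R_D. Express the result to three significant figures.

Conductances: ΣG = 1/2.02 + 1/7.83 + 1/22.9 = 0.6664 (1/kΩ).
R_D takes the fraction G_k/ΣG = 0.04367/0.6664 = 0.06553, so I = 12.3 × 0.06553 = 0.8060 mA.

I ≈ 0.806 mA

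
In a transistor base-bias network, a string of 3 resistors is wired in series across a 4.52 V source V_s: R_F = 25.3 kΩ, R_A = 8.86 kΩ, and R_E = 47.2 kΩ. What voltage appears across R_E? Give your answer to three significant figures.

V ≈ 2.62 V

Total series resistance ΣR = 25.3 + 8.86 + 47.2 = 81.36 kΩ.
V = V_s · R/ΣR = 4.52 × 0.5801 = 2.622 V.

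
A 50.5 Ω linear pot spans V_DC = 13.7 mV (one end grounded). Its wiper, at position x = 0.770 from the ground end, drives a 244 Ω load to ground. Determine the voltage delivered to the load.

Lower segment x·R_p = 38.88 Ω; upper segment (1−x)·R_p = 11.61 Ω.
R_L loads the lower segment: effective lower R = 33.54 Ω.
Loaded-divider output: V_out = 13.7 × 0.7428 = 10.18 mV.

V_out ≈ 10.2 mV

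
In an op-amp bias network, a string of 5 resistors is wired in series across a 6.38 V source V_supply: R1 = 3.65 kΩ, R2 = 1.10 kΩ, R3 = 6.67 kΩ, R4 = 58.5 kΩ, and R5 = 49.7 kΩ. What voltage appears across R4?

ΣR = 3.65 + 1.10 + 6.67 + 58.5 + 49.7 = 119.6 kΩ.
Voltage divider: V = V_supply · (58.50 / 119.6) = 6.38 × 0.4890 = 3.120 V.

V ≈ 3.12 V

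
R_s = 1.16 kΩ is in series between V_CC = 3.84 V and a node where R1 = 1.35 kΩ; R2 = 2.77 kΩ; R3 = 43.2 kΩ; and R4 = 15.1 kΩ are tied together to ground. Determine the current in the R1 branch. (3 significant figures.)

Equivalent of the parallel group: R_p = 0.8395 kΩ.
V_A = 3.84 × 0.8395/2.000 = 1.612 V.
Branch current I = V_A/R1 = 1.612/1.35 = 1.194 mA.
(Equivalently: I_total = 1.920 mA, then current-divider fraction G_k/ΣG = 0.6219.)

I ≈ 1.19 mA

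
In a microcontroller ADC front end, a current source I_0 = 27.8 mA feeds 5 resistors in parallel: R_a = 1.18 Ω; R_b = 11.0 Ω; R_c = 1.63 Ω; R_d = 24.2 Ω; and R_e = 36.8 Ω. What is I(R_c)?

Conductances: ΣG = 1/1.18 + 1/11.0 + 1/1.63 + 1/24.2 + 1/36.8 = 1.620 (1/Ω).
R_c takes the fraction G_k/ΣG = 0.6135/1.620 = 0.3786, so I = 27.8 × 0.3786 = 10.53 mA.

I ≈ 10.5 mA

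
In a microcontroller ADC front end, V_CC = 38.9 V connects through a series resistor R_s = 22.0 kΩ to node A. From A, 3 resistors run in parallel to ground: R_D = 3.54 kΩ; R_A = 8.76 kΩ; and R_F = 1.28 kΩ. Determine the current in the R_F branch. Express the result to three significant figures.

Equivalent of the parallel group: R_p = 0.8490 kΩ.
V_A by voltage divider: V_A = 38.9 × 0.8490/(22.0 + 0.8490) = 1.445 V.
I(R_F) = V_A / R_F = 1.445/1.28 = 1.129 mA.
(Equivalently: I_total = 1.702 mA, then current-divider fraction G_k/ΣG = 0.6633.)

I ≈ 1.13 mA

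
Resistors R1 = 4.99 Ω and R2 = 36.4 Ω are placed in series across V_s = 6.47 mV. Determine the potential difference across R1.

ΣR = 4.99 + 36.4 = 41.39 Ω.
V = V_s · R/ΣR = 6.47 × 0.1206 = 0.7800 mV.

V ≈ 0.780 mV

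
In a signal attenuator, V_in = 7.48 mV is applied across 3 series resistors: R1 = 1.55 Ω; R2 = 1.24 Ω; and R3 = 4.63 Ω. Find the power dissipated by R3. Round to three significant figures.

The common current is I = 7.48/7.420 = 1.008 mA.
V(R3) = I·R = 4.667 mV; P = V·I = 4.667 × 1.008 = 4.705 µW.

P ≈ 4.71 µW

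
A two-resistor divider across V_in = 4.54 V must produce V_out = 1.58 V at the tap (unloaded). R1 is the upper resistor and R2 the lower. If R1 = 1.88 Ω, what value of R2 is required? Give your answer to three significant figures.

V_out/V_in = R2/(R1+R2) = 0.3480.
Rearranging, R2 = R1·k/(1−k) = 1.88 × 0.5338 = 1.004 Ω.

R2 ≈ 1.00 Ω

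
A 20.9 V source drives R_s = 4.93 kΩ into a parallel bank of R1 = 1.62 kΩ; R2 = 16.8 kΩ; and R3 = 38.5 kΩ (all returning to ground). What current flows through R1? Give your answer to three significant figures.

Parallel bank: R_p = 1/(1/1.62 + 1/16.8 + 1/38.5) = 1.423 kΩ.
V_A = 20.9 × 1.423/6.353 = 4.681 V.
Branch current I = V_A/R1 = 4.681/1.62 = 2.890 mA.

I ≈ 2.89 mA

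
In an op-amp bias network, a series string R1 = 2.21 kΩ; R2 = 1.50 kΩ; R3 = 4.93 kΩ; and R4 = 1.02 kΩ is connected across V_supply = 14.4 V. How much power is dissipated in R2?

Series current I = V_supply/ΣR = 14.4/9.660 = 1.491 mA.
P(R2) = I²·R2 = (1.491)² × 1.50 = 3.333 mW.

P ≈ 3.33 mW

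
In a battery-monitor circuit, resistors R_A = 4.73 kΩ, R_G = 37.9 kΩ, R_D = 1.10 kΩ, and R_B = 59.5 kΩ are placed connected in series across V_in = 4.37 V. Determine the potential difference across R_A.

V ≈ 0.200 V

Series total: ΣR = 4.73 + 37.9 + 1.10 + 59.5 = 103.2 kΩ.
By the voltage-divider rule, V = 4.37 × 4.730/103.2 = 0.2002 V.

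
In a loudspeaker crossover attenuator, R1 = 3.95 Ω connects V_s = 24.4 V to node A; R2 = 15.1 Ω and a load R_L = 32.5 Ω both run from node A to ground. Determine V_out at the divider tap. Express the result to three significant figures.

R2 ‖ R_L = (15.1 × 32.5)/(15.1 + 32.5) = 10.31 Ω.
Voltage divider with the loaded lower leg: V_out = 24.4 × 10.31/(3.95 + 10.31) = 24.4 × 0.7230 = 17.64 V.

V_out ≈ 17.6 V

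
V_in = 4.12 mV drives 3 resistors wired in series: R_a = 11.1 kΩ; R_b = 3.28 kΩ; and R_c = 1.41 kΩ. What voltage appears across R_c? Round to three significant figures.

Total series resistance ΣR = 11.1 + 3.28 + 1.41 = 15.79 kΩ.
V = V_in · R/ΣR = 4.12 × 0.08930 = 0.3679 mV.

V ≈ 0.368 mV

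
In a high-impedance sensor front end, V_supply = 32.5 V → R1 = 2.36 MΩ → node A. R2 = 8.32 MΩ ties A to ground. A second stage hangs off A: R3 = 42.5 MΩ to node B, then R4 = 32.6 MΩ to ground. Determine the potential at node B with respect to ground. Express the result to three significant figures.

The second stage (R3 + R4 = 75.10 MΩ) loads node A in parallel with R2.
R2 ‖ (R3+R4) = 7.490 MΩ.
First divider: V_A = V_supply · 7.490/(2.36 + 7.490) = 24.71 V.
Then the unloaded second divider: V_B = V_A × R4/(R3+R4) = 24.71 × 0.4341 = 10.73 V.

V_B ≈ 10.7 V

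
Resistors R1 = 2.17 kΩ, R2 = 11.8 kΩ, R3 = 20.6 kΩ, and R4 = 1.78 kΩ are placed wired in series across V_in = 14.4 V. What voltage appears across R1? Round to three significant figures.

Total series resistance ΣR = 2.17 + 11.8 + 20.6 + 1.78 = 36.35 kΩ.
V = V_in · R/ΣR = 14.4 × 0.05970 = 0.8596 V.

V ≈ 0.860 V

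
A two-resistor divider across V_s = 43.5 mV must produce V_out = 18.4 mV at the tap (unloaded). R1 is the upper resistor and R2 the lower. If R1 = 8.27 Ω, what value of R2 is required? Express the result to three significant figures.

V_out/V_s = R2/(R1+R2) = 0.4230.
Rearranging, R2 = R1·k/(1−k) = 8.27 × 0.7331 = 6.062 Ω.

R2 ≈ 6.06 Ω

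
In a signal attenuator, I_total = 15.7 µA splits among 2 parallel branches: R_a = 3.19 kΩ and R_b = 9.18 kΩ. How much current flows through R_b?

I ≈ 4.05 µA

Two-branch current divider: I_k = I_total · R_other/(R_1 + R_2).
So I = 15.7 × 3.19/12.37 = 4.049 µA.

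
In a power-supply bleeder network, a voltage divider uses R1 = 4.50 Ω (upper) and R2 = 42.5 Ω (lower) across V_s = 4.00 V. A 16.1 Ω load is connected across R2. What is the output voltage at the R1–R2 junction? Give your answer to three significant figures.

V_out ≈ 2.89 V

R2 ‖ R_L = (42.5 × 16.1)/(42.5 + 16.1) = 11.68 Ω.
Then V_out = V_s · R2'/(R1 + R2') = 4.00 × 11.68/16.18 = 2.887 V.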